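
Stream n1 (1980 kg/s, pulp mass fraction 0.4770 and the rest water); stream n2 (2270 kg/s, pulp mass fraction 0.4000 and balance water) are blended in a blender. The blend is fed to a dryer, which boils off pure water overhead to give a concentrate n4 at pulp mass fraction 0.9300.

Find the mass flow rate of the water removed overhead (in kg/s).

pulp entering = 1980×0.477 + 2270×0.400 = 1852.5 kg/s.
All pulp reports to n4, so n4 = 1852.5/0.930 = 1991.9 kg/s.
Total feed = 4250 kg/s; overhead = 4250 − 1991.9 = 2258.1 kg/s.

2258 kg/s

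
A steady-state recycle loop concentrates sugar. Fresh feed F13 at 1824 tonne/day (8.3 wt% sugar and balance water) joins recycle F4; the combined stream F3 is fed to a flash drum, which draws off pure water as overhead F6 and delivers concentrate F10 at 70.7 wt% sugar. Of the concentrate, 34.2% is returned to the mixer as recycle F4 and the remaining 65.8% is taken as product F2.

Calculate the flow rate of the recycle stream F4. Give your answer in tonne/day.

Overall sugar balance (none leaves overhead): sugar in fresh feed = sugar in product, i.e. 1824×0.083 = (1−0.342)·F10·0.707.
F10 = 151.39/(0.707×0.658) = 325.43 tonne/day.
Recycle F4 = 0.342×325.43 = 111.3 tonne/day.

111.3 tonne/day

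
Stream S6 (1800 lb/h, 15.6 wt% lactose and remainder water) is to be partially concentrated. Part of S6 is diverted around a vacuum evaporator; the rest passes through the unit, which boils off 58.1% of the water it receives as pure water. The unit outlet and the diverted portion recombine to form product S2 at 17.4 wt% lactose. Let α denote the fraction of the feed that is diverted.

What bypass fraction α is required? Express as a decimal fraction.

0.789

All 1800×0.156 = 280.8 lb/h of lactose reaches S2, so S2 = 280.8/0.174 = 1613.8 lb/h and vapour = 186.21 lb/h.
The evaporator receives (1−α)·1800 of feed at 0.844 water and removes 0.581 of that water:
0.581×0.844×(1−α)×1800 = 186.21
(1−α) = 186.21/882.66 = 0.2110;  α = 0.7890.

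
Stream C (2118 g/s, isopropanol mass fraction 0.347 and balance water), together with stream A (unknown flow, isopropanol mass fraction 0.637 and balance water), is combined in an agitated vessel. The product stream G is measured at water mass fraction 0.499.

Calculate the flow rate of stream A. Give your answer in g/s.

2398 g/s

Let A be the unknown flow. Total out = 2118 + A.
water balance: 1383.1 + 0.363·A = 0.499·(2118 + A)
(0.363 − 0.499)·A = 0.499×2118 − 1383.1 = -326.17
A = -326.17 / -0.136 = 2398.3 g/s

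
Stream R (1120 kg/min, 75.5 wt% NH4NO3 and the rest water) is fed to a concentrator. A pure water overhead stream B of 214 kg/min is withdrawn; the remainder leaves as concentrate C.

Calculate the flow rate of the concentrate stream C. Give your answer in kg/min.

906 kg/min

Concentrate = 1120 − 214 = 906 kg/min.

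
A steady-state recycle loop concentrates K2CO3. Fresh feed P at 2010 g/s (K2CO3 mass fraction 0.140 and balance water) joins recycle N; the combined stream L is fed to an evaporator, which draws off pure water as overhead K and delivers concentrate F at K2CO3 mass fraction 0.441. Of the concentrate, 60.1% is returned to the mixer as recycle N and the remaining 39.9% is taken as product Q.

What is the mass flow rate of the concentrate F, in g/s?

1599 g/s

Overall K2CO3 balance (none leaves overhead): K2CO3 in fresh feed = K2CO3 in product, i.e. 2010×0.140 = (1−0.601)·F·0.441.
F = 281.4/(0.441×0.399) = 1599.2 g/s.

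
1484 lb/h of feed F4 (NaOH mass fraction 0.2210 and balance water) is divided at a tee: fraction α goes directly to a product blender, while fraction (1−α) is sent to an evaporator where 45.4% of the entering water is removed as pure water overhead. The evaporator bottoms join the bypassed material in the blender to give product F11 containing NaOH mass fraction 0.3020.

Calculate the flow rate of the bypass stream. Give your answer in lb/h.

358.6 lb/h

All 1484×0.221 = 327.96 lb/h of NaOH reaches F11, so F11 = 327.96/0.302 = 1086 lb/h and vapour = 398.03 lb/h.
The evaporator receives (1−α)·1484 of feed at 0.779 water and removes 0.454 of that water:
0.454×0.779×(1−α)×1484 = 398.03
(1−α) = 398.03/524.84 = 0.7584;  α = 0.2416.
Bypass flow = 0.2416×1484 = 358.57 lb/h.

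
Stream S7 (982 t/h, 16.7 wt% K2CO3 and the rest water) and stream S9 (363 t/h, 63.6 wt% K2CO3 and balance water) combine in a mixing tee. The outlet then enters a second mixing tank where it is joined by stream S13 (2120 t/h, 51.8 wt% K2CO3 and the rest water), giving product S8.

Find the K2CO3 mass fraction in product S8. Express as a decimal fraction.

0.431

Overall, product flow = 3465 t/h.
K2CO3 in = 982×0.167 + 363×0.636 + 2120×0.518 = 1493 t/h.
K2CO3 fraction in S8 = 0.431.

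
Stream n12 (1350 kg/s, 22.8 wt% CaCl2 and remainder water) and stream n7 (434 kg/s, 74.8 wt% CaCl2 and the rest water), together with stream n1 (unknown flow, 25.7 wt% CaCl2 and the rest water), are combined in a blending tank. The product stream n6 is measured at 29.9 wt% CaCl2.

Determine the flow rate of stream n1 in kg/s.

2358 kg/s

Let n1 be the unknown flow. Total out = 1784 + n1.
CaCl2 balance: 632.43 + 0.257·n1 = 0.299·(1784 + n1)
(0.257 − 0.299)·n1 = 0.299×1784 − 632.43 = -99.016
n1 = -99.016 / -0.042 = 2357.5 kg/s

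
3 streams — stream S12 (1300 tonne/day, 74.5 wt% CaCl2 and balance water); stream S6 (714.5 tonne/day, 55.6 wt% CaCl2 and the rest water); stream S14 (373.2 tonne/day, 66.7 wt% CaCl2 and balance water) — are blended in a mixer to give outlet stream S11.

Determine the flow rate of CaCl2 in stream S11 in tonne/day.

CaCl2 out = CaCl2 in = 1300×0.745 + 714.5×0.556 + 373.2×0.667 = 1614.7 tonne/day.

1615 tonne/day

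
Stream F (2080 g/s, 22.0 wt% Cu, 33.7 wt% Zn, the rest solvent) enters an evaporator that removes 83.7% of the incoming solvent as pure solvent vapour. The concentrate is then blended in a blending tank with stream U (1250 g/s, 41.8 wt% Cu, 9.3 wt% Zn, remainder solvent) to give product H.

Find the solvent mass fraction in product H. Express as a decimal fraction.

Vapour removed = 0.837×0.443×2080 = 771.25 g/s; concentrate = 1308.8 g/s.
solvent reaching the mixer = 150.19 (from concentrate) + 1250×0.489 = 761.44 g/s.
Product flow = 1308.8 + 1250 = 2558.8 g/s; solvent fraction = 0.298.

0.298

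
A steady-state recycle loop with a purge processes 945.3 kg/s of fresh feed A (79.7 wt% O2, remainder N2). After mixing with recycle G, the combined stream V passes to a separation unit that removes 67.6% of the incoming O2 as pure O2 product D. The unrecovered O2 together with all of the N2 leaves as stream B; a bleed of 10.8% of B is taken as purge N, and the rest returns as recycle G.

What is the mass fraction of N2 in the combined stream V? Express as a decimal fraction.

0.626

N2 enters only via A and leaves only via the purge: 945.3×0.203 = 0.108×(N2 in B), and the separation unit passes all N2, so N2 in V = N2 in B = 1776.8 kg/s.
O2 in V: m_A = 945.3×0.797 + (1−0.108)·(1−0.676)·m_A, so m_A = 753.4/0.7110 = 1059.7 kg/s.
V = 1059.7 + 1776.8 = 2836.5 kg/s.
N2 fraction in V = 1776.8/2836.5 = 0.626.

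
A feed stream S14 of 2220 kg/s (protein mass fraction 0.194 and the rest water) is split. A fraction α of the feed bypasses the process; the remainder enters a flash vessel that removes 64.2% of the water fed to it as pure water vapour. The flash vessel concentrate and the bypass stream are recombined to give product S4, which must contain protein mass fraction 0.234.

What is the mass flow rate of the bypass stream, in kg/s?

All 2220×0.194 = 430.68 kg/s of protein reaches S4, so S4 = 430.68/0.234 = 1840.5 kg/s and vapour = 379.49 kg/s.
The evaporator receives (1−α)·2220 of feed at 0.806 water and removes 0.642 of that water:
0.642×0.806×(1−α)×2220 = 379.49
(1−α) = 379.49/1148.7 = 0.3303;  α = 0.6697.
Bypass flow = 0.6697×2220 = 1486.6 kg/s.

1487 kg/s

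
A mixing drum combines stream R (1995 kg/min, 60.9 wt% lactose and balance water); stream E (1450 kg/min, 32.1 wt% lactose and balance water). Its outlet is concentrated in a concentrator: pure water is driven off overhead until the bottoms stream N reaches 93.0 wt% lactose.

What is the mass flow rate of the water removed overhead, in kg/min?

lactose entering = 1995×0.609 + 1450×0.321 = 1680.4 kg/min.
All lactose reports to N, so N = 1680.4/0.930 = 1806.9 kg/min.
Total feed = 3445 kg/min; overhead = 3445 − 1806.9 = 1638.1 kg/min.

1638 kg/min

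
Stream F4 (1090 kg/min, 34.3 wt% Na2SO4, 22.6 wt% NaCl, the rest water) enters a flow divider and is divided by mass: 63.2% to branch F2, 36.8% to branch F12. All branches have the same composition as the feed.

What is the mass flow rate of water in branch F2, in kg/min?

296.9 kg/min

Branch F2 total = 0.632×1090 = 688.88 kg/min.
water in F2 = 0.431×688.88 = 296.91 kg/min.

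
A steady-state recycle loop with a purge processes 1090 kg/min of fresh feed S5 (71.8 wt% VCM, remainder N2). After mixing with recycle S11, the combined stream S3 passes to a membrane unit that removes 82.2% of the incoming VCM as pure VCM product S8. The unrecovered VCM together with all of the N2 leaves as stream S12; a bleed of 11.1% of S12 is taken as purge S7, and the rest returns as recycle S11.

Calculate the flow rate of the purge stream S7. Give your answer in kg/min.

325.7 kg/min

N2 enters only via S5 and leaves only via the purge: 1090×0.282 = 0.111×(N2 in S12), and the membrane unit passes all N2, so N2 in S3 = N2 in S12 = 2769.2 kg/min.
VCM in S3: m_A = 1090×0.718 + (1−0.111)·(1−0.822)·m_A, so m_A = 782.62/0.8418 = 929.74 kg/min.
S12 = (1−0.822)×929.74 + 2769.2 = 2934.7 kg/min.
Purge S7 = 0.111×2934.7 = 325.75 kg/min.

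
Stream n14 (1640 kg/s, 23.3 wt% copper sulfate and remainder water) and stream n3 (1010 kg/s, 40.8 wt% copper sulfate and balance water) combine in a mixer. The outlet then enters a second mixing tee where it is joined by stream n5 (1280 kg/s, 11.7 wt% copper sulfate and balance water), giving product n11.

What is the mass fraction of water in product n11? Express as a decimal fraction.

0.760

Overall, product flow = 3930 kg/s.
water in = 1640×0.767 + 1010×0.592 + 1280×0.883 = 2986 kg/s.
water fraction in n11 = 0.760.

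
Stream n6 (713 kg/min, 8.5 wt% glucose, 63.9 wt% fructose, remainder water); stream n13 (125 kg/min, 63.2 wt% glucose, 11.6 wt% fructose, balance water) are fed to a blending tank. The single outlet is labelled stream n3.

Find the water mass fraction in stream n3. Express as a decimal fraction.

Total flow out = 713 + 125 = 838 kg/min.
water in = 713×0.276 + 125×0.252 = 228.29 kg/min.
water mass fraction in n3 = 228.29/838 = 0.272.

0.272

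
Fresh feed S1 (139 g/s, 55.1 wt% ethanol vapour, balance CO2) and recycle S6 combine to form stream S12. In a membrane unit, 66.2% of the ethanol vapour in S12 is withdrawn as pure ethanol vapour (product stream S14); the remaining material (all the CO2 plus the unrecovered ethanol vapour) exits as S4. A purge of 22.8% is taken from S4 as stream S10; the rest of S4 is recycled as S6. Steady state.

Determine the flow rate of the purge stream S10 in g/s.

CO2 enters only via S1 and leaves only via the purge: 139×0.449 = 0.228×(CO2 in S4), and the membrane unit passes all CO2, so CO2 in S12 = CO2 in S4 = 273.73 g/s.
ethanol vapour in S12: m_A = 139×0.551 + (1−0.228)·(1−0.662)·m_A, so m_A = 76.589/0.7391 = 103.63 g/s.
S4 = (1−0.662)×103.63 + 273.73 = 308.76 g/s.
Purge S10 = 0.228×308.76 = 70.397 g/s.

70.4 g/s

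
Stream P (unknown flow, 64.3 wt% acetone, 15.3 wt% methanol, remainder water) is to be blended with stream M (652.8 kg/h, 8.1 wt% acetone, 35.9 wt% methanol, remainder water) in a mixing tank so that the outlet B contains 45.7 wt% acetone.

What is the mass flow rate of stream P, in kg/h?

Let P be the unknown flow. Total out = 652.8 + P.
acetone balance: 52.877 + 0.643·P = 0.457·(652.8 + P)
(0.643 − 0.457)·P = 0.457×652.8 − 52.877 = 245.45
P = 245.45 / 0.186 = 1319.6 kg/h

1320 kg/h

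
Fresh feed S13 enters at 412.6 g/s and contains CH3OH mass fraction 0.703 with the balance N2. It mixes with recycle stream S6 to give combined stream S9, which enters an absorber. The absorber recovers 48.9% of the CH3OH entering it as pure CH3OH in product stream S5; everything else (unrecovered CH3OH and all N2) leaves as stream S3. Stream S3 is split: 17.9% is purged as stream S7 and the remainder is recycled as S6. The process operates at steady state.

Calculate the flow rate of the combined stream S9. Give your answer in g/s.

1184 g/s

N2 enters only via S13 and leaves only via the purge: 412.6×0.297 = 0.179×(N2 in S3), and the absorber passes all N2, so N2 in S9 = N2 in S3 = 684.59 g/s.
CH3OH in S9: m_A = 412.6×0.703 + (1−0.179)·(1−0.489)·m_A, so m_A = 290.06/0.5805 = 499.7 g/s.
S9 = 499.7 + 684.59 = 1184.3 g/s.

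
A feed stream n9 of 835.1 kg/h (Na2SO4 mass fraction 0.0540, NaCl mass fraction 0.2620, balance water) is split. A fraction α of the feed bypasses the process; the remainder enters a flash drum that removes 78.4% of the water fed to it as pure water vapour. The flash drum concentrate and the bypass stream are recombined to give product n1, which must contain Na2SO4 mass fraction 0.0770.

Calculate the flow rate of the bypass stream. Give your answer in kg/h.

All 835.1×0.054 = 45.095 kg/h of Na2SO4 reaches n1, so n1 = 45.095/0.077 = 585.65 kg/h and vapour = 249.45 kg/h.
The evaporator receives (1−α)·835.1 of feed at 0.684 water and removes 0.784 of that water:
0.784×0.684×(1−α)×835.1 = 249.45
(1−α) = 249.45/447.83 = 0.5570;  α = 0.4430.
Bypass flow = 0.4430×835.1 = 369.94 kg/h.

369.9 kg/h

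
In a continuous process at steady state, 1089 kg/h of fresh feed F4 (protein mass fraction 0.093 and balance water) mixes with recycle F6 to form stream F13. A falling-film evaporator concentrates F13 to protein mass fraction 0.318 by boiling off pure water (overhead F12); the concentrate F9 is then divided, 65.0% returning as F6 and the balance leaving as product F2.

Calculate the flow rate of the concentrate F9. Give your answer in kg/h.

Overall protein balance (none leaves overhead): protein in fresh feed = protein in product, i.e. 1089×0.093 = (1−0.650)·F9·0.318.
F9 = 101.28/(0.318×0.350) = 909.95 kg/h.

909.9 kg/h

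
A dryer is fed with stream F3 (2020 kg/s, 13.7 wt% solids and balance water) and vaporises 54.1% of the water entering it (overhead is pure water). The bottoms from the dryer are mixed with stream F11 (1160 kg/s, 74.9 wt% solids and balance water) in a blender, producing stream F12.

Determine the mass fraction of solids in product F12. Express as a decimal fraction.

Vapour removed = 0.541×0.863×2020 = 943.1 kg/s; concentrate = 1076.9 kg/s.
solids reaching the mixer = 276.74 (from concentrate) + 1160×0.749 = 1145.6 kg/s.
Product flow = 1076.9 + 1160 = 2236.9 kg/s; solids fraction = 0.512.

0.512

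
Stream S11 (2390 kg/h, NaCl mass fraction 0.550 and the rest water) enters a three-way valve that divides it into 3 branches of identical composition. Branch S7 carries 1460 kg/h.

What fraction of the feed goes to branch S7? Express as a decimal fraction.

Fraction to S7 = 1460/2390 = 0.6109.

0.611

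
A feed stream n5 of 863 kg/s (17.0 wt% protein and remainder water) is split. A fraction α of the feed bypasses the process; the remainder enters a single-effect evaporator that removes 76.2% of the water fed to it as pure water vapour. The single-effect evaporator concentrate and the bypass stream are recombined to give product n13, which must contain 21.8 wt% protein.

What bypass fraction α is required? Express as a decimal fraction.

All 863×0.170 = 146.71 kg/s of protein reaches n13, so n13 = 146.71/0.218 = 672.98 kg/s and vapour = 190.02 kg/s.
The evaporator receives (1−α)·863 of feed at 0.830 water and removes 0.762 of that water:
0.762×0.830×(1−α)×863 = 190.02
(1−α) = 190.02/545.81 = 0.3481;  α = 0.6519.

0.652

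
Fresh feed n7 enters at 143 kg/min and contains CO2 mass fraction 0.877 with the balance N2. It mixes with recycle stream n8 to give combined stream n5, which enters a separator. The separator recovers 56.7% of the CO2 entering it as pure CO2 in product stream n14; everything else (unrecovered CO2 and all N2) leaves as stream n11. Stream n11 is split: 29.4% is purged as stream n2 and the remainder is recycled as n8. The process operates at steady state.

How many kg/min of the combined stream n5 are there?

240.5 kg/min

N2 enters only via n7 and leaves only via the purge: 143×0.123 = 0.294×(N2 in n11), and the separator passes all N2, so N2 in n5 = N2 in n11 = 59.827 kg/min.
CO2 in n5: m_A = 143×0.877 + (1−0.294)·(1−0.567)·m_A, so m_A = 125.41/0.6943 = 180.63 kg/min.
n5 = 180.63 + 59.827 = 240.46 kg/min.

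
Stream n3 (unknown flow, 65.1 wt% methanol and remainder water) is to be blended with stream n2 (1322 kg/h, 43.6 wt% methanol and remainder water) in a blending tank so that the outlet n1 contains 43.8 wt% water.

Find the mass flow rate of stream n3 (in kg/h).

Let n3 be the unknown flow. Total out = 1322 + n3.
water balance: 745.61 + 0.349·n3 = 0.438·(1322 + n3)
(0.349 − 0.438)·n3 = 0.438×1322 − 745.61 = -166.57
n3 = -166.57 / -0.089 = 1871.6 kg/h

1872 kg/h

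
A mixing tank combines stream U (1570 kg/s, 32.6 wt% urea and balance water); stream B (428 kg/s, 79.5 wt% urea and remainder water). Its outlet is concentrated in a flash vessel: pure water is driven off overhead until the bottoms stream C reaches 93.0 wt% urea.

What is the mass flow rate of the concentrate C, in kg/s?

urea entering = 1570×0.326 + 428×0.795 = 852.08 kg/s.
All urea reports to C, so C = 852.08/0.930 = 916.22 kg/s.

916.2 kg/s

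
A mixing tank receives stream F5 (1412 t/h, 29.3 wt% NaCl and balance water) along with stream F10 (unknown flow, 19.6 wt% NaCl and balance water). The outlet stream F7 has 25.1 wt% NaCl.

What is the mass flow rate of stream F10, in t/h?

Let F10 be the unknown flow. Total out = 1412 + F10.
NaCl balance: 413.72 + 0.196·F10 = 0.251·(1412 + F10)
(0.196 − 0.251)·F10 = 0.251×1412 − 413.72 = -59.304
F10 = -59.304 / -0.055 = 1078.3 t/h

1078 t/h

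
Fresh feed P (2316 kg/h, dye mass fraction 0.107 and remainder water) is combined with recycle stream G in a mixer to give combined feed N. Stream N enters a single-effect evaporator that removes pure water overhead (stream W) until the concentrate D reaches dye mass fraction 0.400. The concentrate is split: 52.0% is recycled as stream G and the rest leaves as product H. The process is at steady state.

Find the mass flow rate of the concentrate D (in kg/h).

1291 kg/h

Overall dye balance (none leaves overhead): dye in fresh feed = dye in product, i.e. 2316×0.107 = (1−0.520)·D·0.400.
D = 247.81/(0.400×0.480) = 1290.7 kg/h.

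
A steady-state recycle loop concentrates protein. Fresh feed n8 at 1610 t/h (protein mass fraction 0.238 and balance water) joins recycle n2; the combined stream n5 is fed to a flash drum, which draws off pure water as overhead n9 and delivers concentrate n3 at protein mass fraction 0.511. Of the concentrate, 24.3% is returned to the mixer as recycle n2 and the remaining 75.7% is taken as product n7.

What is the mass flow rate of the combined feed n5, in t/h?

1851 t/h

Overall protein balance (none leaves overhead): protein in fresh feed = protein in product, i.e. 1610×0.238 = (1−0.243)·n3·0.511.
n3 = 383.18/(0.511×0.757) = 990.57 t/h.
Recycle n2 = 0.243×990.57 = 240.71 t/h.
Combined feed n5 = 1610 + 240.71 = 1850.7 t/h.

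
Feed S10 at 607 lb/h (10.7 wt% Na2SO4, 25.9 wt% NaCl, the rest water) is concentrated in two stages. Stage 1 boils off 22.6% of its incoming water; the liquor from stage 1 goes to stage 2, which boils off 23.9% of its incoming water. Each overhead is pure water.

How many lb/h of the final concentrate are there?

water in feed = 607×0.634 = 384.84 lb/h.
After stage 1: water left = (1−0.226)×384.84 = 297.86; stream total = 520.03 lb/h.
After stage 2: water left = (1−0.239)×297.86 = 226.67; final concentrate = 448.84 lb/h.

448.8 lb/h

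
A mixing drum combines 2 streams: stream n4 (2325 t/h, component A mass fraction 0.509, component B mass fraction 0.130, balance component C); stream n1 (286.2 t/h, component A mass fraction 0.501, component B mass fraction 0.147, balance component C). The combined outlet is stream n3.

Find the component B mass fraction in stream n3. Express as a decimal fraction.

Total flow out = 2325 + 286.2 = 2611.2 t/h.
component B in = 2325×0.130 + 286.2×0.147 = 344.32 t/h.
component B mass fraction in n3 = 344.32/2611.2 = 0.132.

0.132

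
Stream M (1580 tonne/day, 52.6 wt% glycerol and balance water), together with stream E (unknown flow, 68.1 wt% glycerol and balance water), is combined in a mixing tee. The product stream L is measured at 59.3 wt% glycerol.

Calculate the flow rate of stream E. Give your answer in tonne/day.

Let E be the unknown flow. Total out = 1580 + E.
glycerol balance: 831.08 + 0.681·E = 0.593·(1580 + E)
(0.681 − 0.593)·E = 0.593×1580 − 831.08 = 105.86
E = 105.86 / 0.088 = 1203 tonne/day

1203 tonne/day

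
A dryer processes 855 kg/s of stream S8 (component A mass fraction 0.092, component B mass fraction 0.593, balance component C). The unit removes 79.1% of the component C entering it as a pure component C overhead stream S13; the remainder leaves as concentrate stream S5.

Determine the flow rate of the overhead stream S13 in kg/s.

213 kg/s

component C entering = 855×0.315 = 269.32 kg/s; overhead removed = 0.791×269.32 = 213.04 kg/s.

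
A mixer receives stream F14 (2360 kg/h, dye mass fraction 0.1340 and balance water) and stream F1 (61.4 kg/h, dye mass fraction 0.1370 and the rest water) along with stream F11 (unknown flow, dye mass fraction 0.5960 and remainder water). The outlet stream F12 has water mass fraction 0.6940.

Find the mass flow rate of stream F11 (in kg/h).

1436 kg/h

Let F11 be the unknown flow. Total out = 2421.4 + F11.
water balance: 2096.7 + 0.404·F11 = 0.694·(2421.4 + F11)
(0.404 − 0.694)·F11 = 0.694×2421.4 − 2096.7 = -416.3
F11 = -416.3 / -0.290 = 1435.5 kg/h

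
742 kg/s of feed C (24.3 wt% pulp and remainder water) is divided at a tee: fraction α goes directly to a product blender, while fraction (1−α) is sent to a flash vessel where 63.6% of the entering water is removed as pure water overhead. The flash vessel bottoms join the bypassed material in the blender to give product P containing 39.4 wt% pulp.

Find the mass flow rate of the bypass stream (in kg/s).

All 742×0.243 = 180.31 kg/s of pulp reaches P, so P = 180.31/0.394 = 457.63 kg/s and vapour = 284.37 kg/s.
The evaporator receives (1−α)·742 of feed at 0.757 water and removes 0.636 of that water:
0.636×0.757×(1−α)×742 = 284.37
(1−α) = 284.37/357.24 = 0.7960;  α = 0.2040.
Bypass flow = 0.2040×742 = 151.35 kg/s.

151.3 kg/s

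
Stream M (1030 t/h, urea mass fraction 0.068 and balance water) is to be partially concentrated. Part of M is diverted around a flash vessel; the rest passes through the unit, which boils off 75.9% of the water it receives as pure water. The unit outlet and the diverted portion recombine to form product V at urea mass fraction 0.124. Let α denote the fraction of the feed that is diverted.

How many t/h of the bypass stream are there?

All 1030×0.068 = 70.04 t/h of urea reaches V, so V = 70.04/0.124 = 564.84 t/h and vapour = 465.16 t/h.
The evaporator receives (1−α)·1030 of feed at 0.932 water and removes 0.759 of that water:
0.759×0.932×(1−α)×1030 = 465.16
(1−α) = 465.16/728.61 = 0.6384;  α = 0.3616.
Bypass flow = 0.3616×1030 = 372.42 t/h.

372.4 t/h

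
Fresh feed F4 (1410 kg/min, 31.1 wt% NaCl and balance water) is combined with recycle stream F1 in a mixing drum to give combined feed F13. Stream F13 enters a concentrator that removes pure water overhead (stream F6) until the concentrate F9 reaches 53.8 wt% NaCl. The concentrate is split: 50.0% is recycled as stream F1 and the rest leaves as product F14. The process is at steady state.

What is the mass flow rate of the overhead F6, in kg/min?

Overall NaCl balance (none leaves overhead): NaCl in fresh feed = NaCl in product, i.e. 1410×0.311 = (1−0.500)·F9·0.538.
F9 = 438.51/(0.538×0.500) = 1630.1 kg/min.
Recycle F1 = 0.500×1630.1 = 815.07 kg/min.
Combined feed F13 = 1410 + 815.07 = 2225.1 kg/min.
Overhead F6 = F13 − F9 = 2225.1 − 1630.1 = 594.93 kg/min.

594.9 kg/min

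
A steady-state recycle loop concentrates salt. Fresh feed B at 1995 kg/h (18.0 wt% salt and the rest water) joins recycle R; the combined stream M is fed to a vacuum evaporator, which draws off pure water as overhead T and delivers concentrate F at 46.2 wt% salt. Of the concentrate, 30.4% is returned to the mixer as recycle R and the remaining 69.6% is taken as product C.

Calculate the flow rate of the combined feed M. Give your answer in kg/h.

Overall salt balance (none leaves overhead): salt in fresh feed = salt in product, i.e. 1995×0.180 = (1−0.304)·F·0.462.
F = 359.1/(0.462×0.696) = 1116.8 kg/h.
Recycle R = 0.304×1116.8 = 339.5 kg/h.
Combined feed M = 1995 + 339.5 = 2334.5 kg/h.

2334 kg/h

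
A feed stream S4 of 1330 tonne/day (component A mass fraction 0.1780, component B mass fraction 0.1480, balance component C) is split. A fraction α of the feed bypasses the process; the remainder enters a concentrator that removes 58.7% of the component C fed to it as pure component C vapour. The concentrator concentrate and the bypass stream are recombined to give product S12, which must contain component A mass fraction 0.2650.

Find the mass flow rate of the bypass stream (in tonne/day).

226.4 tonne/day

All 1330×0.178 = 236.74 tonne/day of component A reaches S12, so S12 = 236.74/0.265 = 893.36 tonne/day and vapour = 436.64 tonne/day.
The evaporator receives (1−α)·1330 of feed at 0.674 component C and removes 0.587 of that component C:
0.587×0.674×(1−α)×1330 = 436.64
(1−α) = 436.64/526.2 = 0.8298;  α = 0.1702.
Bypass flow = 0.1702×1330 = 226.36 tonne/day.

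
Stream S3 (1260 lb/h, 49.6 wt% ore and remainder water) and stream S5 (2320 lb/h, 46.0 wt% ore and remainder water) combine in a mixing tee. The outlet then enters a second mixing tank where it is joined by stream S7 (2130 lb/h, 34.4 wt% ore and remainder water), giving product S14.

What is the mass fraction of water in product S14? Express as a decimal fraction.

Overall, product flow = 5710 lb/h.
water in = 1260×0.504 + 2320×0.540 + 2130×0.656 = 3285.1 lb/h.
water fraction in S14 = 0.5753.

0.5753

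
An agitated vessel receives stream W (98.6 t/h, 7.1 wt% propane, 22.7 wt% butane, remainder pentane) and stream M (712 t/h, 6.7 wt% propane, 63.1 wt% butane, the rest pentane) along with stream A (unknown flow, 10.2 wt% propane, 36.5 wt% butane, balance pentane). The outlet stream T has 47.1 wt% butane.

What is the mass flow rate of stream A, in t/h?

847.8 t/h

Let A be the unknown flow. Total out = 810.6 + A.
butane balance: 471.65 + 0.365·A = 0.471·(810.6 + A)
(0.365 − 0.471)·A = 0.471×810.6 − 471.65 = -89.862
A = -89.862 / -0.106 = 847.75 t/h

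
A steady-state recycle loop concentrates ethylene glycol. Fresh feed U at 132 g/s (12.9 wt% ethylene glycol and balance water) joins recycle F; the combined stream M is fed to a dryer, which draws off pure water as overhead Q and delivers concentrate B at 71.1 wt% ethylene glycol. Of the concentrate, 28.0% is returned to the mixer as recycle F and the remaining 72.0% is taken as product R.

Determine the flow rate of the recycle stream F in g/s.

9.314 g/s

Overall ethylene glycol balance (none leaves overhead): ethylene glycol in fresh feed = ethylene glycol in product, i.e. 132×0.129 = (1−0.280)·B·0.711.
B = 17.028/(0.711×0.720) = 33.263 g/s.
Recycle F = 0.280×33.263 = 9.3136 g/s.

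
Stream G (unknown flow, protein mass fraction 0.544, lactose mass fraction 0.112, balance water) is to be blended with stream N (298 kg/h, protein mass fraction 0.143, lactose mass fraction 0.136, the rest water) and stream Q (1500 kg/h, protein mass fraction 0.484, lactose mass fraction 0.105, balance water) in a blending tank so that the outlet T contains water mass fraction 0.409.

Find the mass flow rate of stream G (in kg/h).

Let G be the unknown flow. Total out = 1798 + G.
water balance: 831.36 + 0.344·G = 0.409·(1798 + G)
(0.344 − 0.409)·G = 0.409×1798 − 831.36 = -95.976
G = -95.976 / -0.065 = 1476.6 kg/h

1477 kg/h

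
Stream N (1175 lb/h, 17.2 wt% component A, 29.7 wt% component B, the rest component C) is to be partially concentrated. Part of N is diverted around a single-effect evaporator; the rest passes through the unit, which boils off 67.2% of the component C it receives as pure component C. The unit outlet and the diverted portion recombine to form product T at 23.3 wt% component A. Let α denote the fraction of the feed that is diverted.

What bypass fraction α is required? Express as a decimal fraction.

0.266

All 1175×0.172 = 202.1 lb/h of component A reaches T, so T = 202.1/0.233 = 867.38 lb/h and vapour = 307.62 lb/h.
The evaporator receives (1−α)·1175 of feed at 0.531 component C and removes 0.672 of that component C:
0.672×0.531×(1−α)×1175 = 307.62
(1−α) = 307.62/419.28 = 0.7337;  α = 0.2663.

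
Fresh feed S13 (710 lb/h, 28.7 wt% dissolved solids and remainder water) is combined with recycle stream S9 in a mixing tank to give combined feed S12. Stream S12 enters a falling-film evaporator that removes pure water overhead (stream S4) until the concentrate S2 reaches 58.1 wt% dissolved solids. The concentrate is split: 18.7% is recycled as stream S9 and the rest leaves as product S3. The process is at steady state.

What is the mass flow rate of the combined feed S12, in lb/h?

Overall dissolved solids balance (none leaves overhead): dissolved solids in fresh feed = dissolved solids in product, i.e. 710×0.287 = (1−0.187)·S2·0.581.
S2 = 203.77/(0.581×0.813) = 431.39 lb/h.
Recycle S9 = 0.187×431.39 = 80.671 lb/h.
Combined feed S12 = 710 + 80.671 = 790.67 lb/h.

790.7 lb/h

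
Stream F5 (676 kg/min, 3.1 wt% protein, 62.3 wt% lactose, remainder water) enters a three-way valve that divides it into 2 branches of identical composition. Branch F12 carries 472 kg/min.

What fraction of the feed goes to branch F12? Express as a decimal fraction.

Fraction to F12 = 472/676 = 0.6982.

0.698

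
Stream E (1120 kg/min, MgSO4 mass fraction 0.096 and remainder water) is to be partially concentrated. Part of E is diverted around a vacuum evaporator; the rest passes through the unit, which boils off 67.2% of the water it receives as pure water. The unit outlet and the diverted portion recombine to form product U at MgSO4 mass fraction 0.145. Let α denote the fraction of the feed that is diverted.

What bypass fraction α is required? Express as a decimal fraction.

All 1120×0.096 = 107.52 kg/min of MgSO4 reaches U, so U = 107.52/0.145 = 741.52 kg/min and vapour = 378.48 kg/min.
The evaporator receives (1−α)·1120 of feed at 0.904 water and removes 0.672 of that water:
0.672×0.904×(1−α)×1120 = 378.48
(1−α) = 378.48/680.39 = 0.5563;  α = 0.4437.

0.444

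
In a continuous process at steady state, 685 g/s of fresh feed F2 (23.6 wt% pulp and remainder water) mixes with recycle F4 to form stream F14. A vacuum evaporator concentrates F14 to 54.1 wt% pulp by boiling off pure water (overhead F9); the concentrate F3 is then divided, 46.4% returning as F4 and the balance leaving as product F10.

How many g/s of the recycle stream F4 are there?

Overall pulp balance (none leaves overhead): pulp in fresh feed = pulp in product, i.e. 685×0.236 = (1−0.464)·F3·0.541.
F3 = 161.66/(0.541×0.536) = 557.49 g/s.
Recycle F4 = 0.464×557.49 = 258.68 g/s.

258.7 g/s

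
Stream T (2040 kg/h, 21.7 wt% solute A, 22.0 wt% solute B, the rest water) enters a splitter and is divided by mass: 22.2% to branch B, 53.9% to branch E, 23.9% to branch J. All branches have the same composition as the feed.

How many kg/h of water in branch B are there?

255 kg/h

Branch B total = 0.222×2040 = 452.88 kg/h.
water in B = 0.563×452.88 = 254.97 kg/h.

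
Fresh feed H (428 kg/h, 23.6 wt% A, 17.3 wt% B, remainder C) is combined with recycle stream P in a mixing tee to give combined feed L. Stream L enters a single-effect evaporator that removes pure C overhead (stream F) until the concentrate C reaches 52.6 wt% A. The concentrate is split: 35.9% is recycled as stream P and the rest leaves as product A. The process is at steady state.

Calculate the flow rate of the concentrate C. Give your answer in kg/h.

Overall A balance (none leaves overhead): A in fresh feed = A in product, i.e. 428×0.236 = (1−0.359)·C·0.526.
C = 101.01/(0.526×0.641) = 299.58 kg/h.

299.6 kg/h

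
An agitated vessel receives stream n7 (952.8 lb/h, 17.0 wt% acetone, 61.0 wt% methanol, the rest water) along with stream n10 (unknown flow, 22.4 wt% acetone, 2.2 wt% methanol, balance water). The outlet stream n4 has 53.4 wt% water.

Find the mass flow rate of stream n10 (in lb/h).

1360 lb/h

Let n10 be the unknown flow. Total out = 952.8 + n10.
water balance: 209.62 + 0.754·n10 = 0.534·(952.8 + n10)
(0.754 − 0.534)·n10 = 0.534×952.8 − 209.62 = 299.18
n10 = 299.18 / 0.220 = 1359.9 lb/h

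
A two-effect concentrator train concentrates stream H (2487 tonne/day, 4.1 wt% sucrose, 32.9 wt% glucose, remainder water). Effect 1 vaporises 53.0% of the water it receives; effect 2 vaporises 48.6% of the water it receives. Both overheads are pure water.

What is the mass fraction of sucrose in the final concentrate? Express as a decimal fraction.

0.079

water in feed = 2487×0.630 = 1566.8 tonne/day.
After stage 1: water left = (1−0.530)×1566.8 = 736.4; stream total = 1656.6 tonne/day.
After stage 2: water left = (1−0.486)×736.4 = 378.51; final concentrate = 1298.7 tonne/day.
sucrose fraction = 101.97/1298.7 = 0.079.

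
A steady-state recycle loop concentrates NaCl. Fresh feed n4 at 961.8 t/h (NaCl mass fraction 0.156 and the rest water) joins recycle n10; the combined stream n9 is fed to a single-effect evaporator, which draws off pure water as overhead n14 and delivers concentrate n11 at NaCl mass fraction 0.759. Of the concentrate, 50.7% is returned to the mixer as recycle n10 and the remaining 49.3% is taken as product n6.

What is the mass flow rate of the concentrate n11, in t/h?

401 t/h

Overall NaCl balance (none leaves overhead): NaCl in fresh feed = NaCl in product, i.e. 961.8×0.156 = (1−0.507)·n11·0.759.
n11 = 150.04/(0.759×0.493) = 400.98 t/h.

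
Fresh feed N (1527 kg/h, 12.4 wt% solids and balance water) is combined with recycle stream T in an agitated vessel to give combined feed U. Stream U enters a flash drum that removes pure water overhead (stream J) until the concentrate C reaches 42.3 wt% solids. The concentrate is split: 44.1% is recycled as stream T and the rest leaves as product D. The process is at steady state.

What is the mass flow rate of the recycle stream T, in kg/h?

Overall solids balance (none leaves overhead): solids in fresh feed = solids in product, i.e. 1527×0.124 = (1−0.441)·C·0.423.
C = 189.35/(0.423×0.559) = 800.77 kg/h.
Recycle T = 0.441×800.77 = 353.14 kg/h.

353.1 kg/h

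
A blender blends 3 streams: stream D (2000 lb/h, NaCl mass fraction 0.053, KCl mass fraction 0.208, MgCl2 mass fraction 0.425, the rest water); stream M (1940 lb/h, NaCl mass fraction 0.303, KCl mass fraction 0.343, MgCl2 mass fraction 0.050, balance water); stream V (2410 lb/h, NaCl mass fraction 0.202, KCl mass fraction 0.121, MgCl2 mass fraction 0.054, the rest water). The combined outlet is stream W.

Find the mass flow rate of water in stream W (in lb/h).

water out = water in = 2000×0.314 + 1940×0.304 + 2410×0.623 = 2719.2 lb/h.

2719 lb/h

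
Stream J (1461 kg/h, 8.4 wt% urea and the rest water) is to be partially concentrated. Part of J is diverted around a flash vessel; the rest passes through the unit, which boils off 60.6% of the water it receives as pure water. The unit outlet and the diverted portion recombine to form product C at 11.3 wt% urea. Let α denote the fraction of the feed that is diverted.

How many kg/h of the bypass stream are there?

All 1461×0.084 = 122.72 kg/h of urea reaches C, so C = 122.72/0.113 = 1086.1 kg/h and vapour = 374.95 kg/h.
The evaporator receives (1−α)·1461 of feed at 0.916 water and removes 0.606 of that water:
0.606×0.916×(1−α)×1461 = 374.95
(1−α) = 374.95/811 = 0.4623;  α = 0.5377.
Bypass flow = 0.5377×1461 = 785.54 kg/h.

785.5 kg/h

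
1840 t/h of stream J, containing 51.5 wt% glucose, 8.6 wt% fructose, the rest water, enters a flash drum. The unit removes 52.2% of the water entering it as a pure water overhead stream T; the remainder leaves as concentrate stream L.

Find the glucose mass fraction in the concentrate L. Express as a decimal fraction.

0.650

glucose is not removed: 1840×0.515 = 947.6 t/h of glucose enters L.
water entering = 1840×0.399 = 734.16 t/h; overhead removed = 0.522×734.16 = 383.23 t/h.
Concentrate = 1840 − 383.23 = 1456.8 t/h.
Mass fraction = 947.6/1456.8 = 0.650.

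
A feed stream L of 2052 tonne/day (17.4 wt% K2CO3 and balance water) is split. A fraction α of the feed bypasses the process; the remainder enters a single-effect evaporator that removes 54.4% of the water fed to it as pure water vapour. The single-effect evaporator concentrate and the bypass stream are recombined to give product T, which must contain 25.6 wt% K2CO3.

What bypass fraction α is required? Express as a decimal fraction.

All 2052×0.174 = 357.05 tonne/day of K2CO3 reaches T, so T = 357.05/0.256 = 1394.7 tonne/day and vapour = 657.28 tonne/day.
The evaporator receives (1−α)·2052 of feed at 0.826 water and removes 0.544 of that water:
0.544×0.826×(1−α)×2052 = 657.28
(1−α) = 657.28/922.05 = 0.7128;  α = 0.2872.

0.287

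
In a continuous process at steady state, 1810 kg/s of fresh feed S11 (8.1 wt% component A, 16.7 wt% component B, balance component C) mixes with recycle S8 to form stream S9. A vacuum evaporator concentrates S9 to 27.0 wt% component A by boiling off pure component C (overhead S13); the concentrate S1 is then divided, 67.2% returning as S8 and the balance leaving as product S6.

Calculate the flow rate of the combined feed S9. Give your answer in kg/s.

2922 kg/s

Overall component A balance (none leaves overhead): component A in fresh feed = component A in product, i.e. 1810×0.081 = (1−0.672)·S1·0.270.
S1 = 146.61/(0.270×0.328) = 1655.5 kg/s.
Recycle S8 = 0.672×1655.5 = 1112.5 kg/s.
Combined feed S9 = 1810 + 1112.5 = 2922.5 kg/s.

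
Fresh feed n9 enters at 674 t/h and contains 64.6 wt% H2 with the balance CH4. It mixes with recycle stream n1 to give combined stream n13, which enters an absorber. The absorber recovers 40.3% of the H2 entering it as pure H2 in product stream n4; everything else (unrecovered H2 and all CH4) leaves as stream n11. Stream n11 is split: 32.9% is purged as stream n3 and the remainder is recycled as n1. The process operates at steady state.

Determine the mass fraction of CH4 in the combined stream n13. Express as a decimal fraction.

0.500

CH4 enters only via n9 and leaves only via the purge: 674×0.354 = 0.329×(CH4 in n11), and the absorber passes all CH4, so CH4 in n13 = CH4 in n11 = 725.22 t/h.
H2 in n13: m_A = 674×0.646 + (1−0.329)·(1−0.403)·m_A, so m_A = 435.4/0.5994 = 726.38 t/h.
n13 = 726.38 + 725.22 = 1451.6 t/h.
CH4 fraction in n13 = 725.22/1451.6 = 0.500.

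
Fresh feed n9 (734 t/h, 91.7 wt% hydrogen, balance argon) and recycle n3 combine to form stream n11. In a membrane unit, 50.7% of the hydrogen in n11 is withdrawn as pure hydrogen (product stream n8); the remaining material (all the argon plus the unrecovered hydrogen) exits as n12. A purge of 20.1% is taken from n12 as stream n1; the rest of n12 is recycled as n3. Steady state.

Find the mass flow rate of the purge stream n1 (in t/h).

argon enters only via n9 and leaves only via the purge: 734×0.083 = 0.201×(argon in n12), and the membrane unit passes all argon, so argon in n11 = argon in n12 = 303.09 t/h.
hydrogen in n11: m_A = 734×0.917 + (1−0.201)·(1−0.507)·m_A, so m_A = 673.08/0.6061 = 1110.5 t/h.
n12 = (1−0.507)×1110.5 + 303.09 = 850.58 t/h.
Purge n1 = 0.201×850.58 = 170.97 t/h.

171 t/h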